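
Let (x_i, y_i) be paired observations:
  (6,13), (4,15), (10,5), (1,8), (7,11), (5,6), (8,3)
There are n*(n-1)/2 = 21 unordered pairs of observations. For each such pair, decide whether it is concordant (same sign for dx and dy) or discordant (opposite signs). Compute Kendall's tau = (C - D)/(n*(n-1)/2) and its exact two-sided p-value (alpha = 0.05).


Step 1: Enumerate the 21 unordered pairs (i,j) with i<j and classify each by sign(x_j-x_i) * sign(y_j-y_i).
  (1,2):dx=-2,dy=+2->D; (1,3):dx=+4,dy=-8->D; (1,4):dx=-5,dy=-5->C; (1,5):dx=+1,dy=-2->D
  (1,6):dx=-1,dy=-7->C; (1,7):dx=+2,dy=-10->D; (2,3):dx=+6,dy=-10->D; (2,4):dx=-3,dy=-7->C
  (2,5):dx=+3,dy=-4->D; (2,6):dx=+1,dy=-9->D; (2,7):dx=+4,dy=-12->D; (3,4):dx=-9,dy=+3->D
  (3,5):dx=-3,dy=+6->D; (3,6):dx=-5,dy=+1->D; (3,7):dx=-2,dy=-2->C; (4,5):dx=+6,dy=+3->C
  (4,6):dx=+4,dy=-2->D; (4,7):dx=+7,dy=-5->D; (5,6):dx=-2,dy=-5->C; (5,7):dx=+1,dy=-8->D
  (6,7):dx=+3,dy=-3->D
Step 2: C = 6, D = 15, total pairs = 21.
Step 3: tau = (C - D)/(n(n-1)/2) = (6 - 15)/21 = -0.428571.
Step 4: Exact two-sided p-value (enumerate n! = 5040 permutations of y under H0): p = 0.238889.
Step 5: alpha = 0.05. fail to reject H0.

tau_b = -0.4286 (C=6, D=15), p = 0.238889, fail to reject H0.


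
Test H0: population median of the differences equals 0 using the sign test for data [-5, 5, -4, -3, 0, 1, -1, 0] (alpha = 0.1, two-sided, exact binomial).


Step 1: Discard zero differences. Original n = 8; n_eff = number of nonzero differences = 6.
Nonzero differences (with sign): -5, +5, -4, -3, +1, -1
Step 2: Count signs: positive = 2, negative = 4.
Step 3: Under H0: P(positive) = 0.5, so the number of positives S ~ Bin(6, 0.5).
Step 4: Two-sided exact p-value = sum of Bin(6,0.5) probabilities at or below the observed probability = 0.687500.
Step 5: alpha = 0.1. fail to reject H0.

n_eff = 6, pos = 2, neg = 4, p = 0.687500, fail to reject H0.


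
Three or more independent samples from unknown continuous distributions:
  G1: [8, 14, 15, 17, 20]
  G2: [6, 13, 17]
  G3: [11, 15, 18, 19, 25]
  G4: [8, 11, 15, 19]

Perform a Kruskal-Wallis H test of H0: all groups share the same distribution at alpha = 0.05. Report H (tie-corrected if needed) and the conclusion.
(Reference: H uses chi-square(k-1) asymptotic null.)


Step 1: Combine all N = 17 observations and assign midranks.
sorted (value, group, rank): (6,G2,1), (8,G1,2.5), (8,G4,2.5), (11,G3,4.5), (11,G4,4.5), (13,G2,6), (14,G1,7), (15,G1,9), (15,G3,9), (15,G4,9), (17,G1,11.5), (17,G2,11.5), (18,G3,13), (19,G3,14.5), (19,G4,14.5), (20,G1,16), (25,G3,17)
Step 2: Sum ranks within each group.
R_1 = 46 (n_1 = 5)
R_2 = 18.5 (n_2 = 3)
R_3 = 58 (n_3 = 5)
R_4 = 30.5 (n_4 = 4)
Step 3: H = 12/(N(N+1)) * sum(R_i^2/n_i) - 3(N+1)
     = 12/(17*18) * (46^2/5 + 18.5^2/3 + 58^2/5 + 30.5^2/4) - 3*18
     = 0.039216 * 1442.65 - 54
     = 2.574346.
Step 4: Ties present; correction factor C = 1 - 48/(17^3 - 17) = 0.990196. Corrected H = 2.574346 / 0.990196 = 2.599835.
Step 5: Under H0, H ~ chi^2(3); p-value = 0.457518.
Step 6: alpha = 0.05. fail to reject H0.

H = 2.5998, df = 3, p = 0.457518, fail to reject H0.


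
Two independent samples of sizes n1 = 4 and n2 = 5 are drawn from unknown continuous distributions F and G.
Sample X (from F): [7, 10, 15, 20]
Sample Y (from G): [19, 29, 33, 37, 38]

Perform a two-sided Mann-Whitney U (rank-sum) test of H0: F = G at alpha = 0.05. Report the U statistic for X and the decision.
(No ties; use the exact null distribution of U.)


Step 1: Combine and sort all 9 observations; assign midranks.
sorted (value, group): (7,X), (10,X), (15,X), (19,Y), (20,X), (29,Y), (33,Y), (37,Y), (38,Y)
ranks: 7->1, 10->2, 15->3, 19->4, 20->5, 29->6, 33->7, 37->8, 38->9
Step 2: Rank sum for X: R1 = 1 + 2 + 3 + 5 = 11.
Step 3: U_X = R1 - n1(n1+1)/2 = 11 - 4*5/2 = 11 - 10 = 1.
       U_Y = n1*n2 - U_X = 20 - 1 = 19.
Step 4: No ties, so the exact null distribution of U (based on enumerating the C(9,4) = 126 equally likely rank assignments) gives the two-sided p-value.
Step 5: p-value = 0.031746; compare to alpha = 0.05. reject H0.

U_X = 1, p = 0.031746, reject H0 at alpha = 0.05.


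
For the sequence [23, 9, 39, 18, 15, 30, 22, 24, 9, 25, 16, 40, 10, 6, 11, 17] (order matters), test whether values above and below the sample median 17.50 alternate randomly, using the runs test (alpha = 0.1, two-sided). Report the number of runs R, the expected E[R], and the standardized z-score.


Step 1: Compute median = 17.50; label A = above, B = below.
Labels in order: ABAABAAABABABBBB  (n_A = 8, n_B = 8)
Step 2: Count runs R = 10.
Step 3: Under H0 (random ordering), E[R] = 2*n_A*n_B/(n_A+n_B) + 1 = 2*8*8/16 + 1 = 9.0000.
        Var[R] = 2*n_A*n_B*(2*n_A*n_B - n_A - n_B) / ((n_A+n_B)^2 * (n_A+n_B-1)) = 14336/3840 = 3.7333.
        SD[R] = 1.9322.
Step 4: Continuity-corrected z = (R - 0.5 - E[R]) / SD[R] = (10 - 0.5 - 9.0000) / 1.9322 = 0.2588.
Step 5: Two-sided p-value via normal approximation = 2*(1 - Phi(|z|)) = 0.795809.
Step 6: alpha = 0.1. fail to reject H0.

R = 10, z = 0.2588, p = 0.795809, fail to reject H0.


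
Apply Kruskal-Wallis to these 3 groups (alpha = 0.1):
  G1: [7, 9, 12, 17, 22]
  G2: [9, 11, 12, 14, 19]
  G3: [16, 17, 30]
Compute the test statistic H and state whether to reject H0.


Step 1: Combine all N = 13 observations and assign midranks.
sorted (value, group, rank): (7,G1,1), (9,G1,2.5), (9,G2,2.5), (11,G2,4), (12,G1,5.5), (12,G2,5.5), (14,G2,7), (16,G3,8), (17,G1,9.5), (17,G3,9.5), (19,G2,11), (22,G1,12), (30,G3,13)
Step 2: Sum ranks within each group.
R_1 = 30.5 (n_1 = 5)
R_2 = 30 (n_2 = 5)
R_3 = 30.5 (n_3 = 3)
Step 3: H = 12/(N(N+1)) * sum(R_i^2/n_i) - 3(N+1)
     = 12/(13*14) * (30.5^2/5 + 30^2/5 + 30.5^2/3) - 3*14
     = 0.065934 * 676.133 - 42
     = 2.580220.
Step 4: Ties present; correction factor C = 1 - 18/(13^3 - 13) = 0.991758. Corrected H = 2.580220 / 0.991758 = 2.601662.
Step 5: Under H0, H ~ chi^2(2); p-value = 0.272305.
Step 6: alpha = 0.1. fail to reject H0.

H = 2.6017, df = 2, p = 0.272305, fail to reject H0.


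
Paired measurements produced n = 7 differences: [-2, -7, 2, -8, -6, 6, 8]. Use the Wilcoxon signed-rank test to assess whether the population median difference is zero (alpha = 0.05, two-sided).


Step 1: Drop any zero differences (none here) and take |d_i|.
|d| = [2, 7, 2, 8, 6, 6, 8]
Step 2: Midrank |d_i| (ties get averaged ranks).
ranks: |2|->1.5, |7|->5, |2|->1.5, |8|->6.5, |6|->3.5, |6|->3.5, |8|->6.5
Step 3: Attach original signs; sum ranks with positive sign and with negative sign.
W+ = 1.5 + 3.5 + 6.5 = 11.5
W- = 1.5 + 5 + 6.5 + 3.5 = 16.5
(Check: W+ + W- = 28 should equal n(n+1)/2 = 28.)
Step 4: Test statistic W = min(W+, W-) = 11.5.
Step 5: Ties in |d|, so use the tie-corrected normal approximation.
        E[W] = n(n+1)/4 = 7*8/4 = 14.
        Tie groups: |d|=2 (t=2), |d|=6 (t=2), |d|=8 (t=2); sum(t^3 - t) = 18.
        Var[W] = n(n+1)(2n+1)/24 - sum(t^3-t)/48 = 840/24 - 18/48 = 34.625.
        z = (W - E[W]) / sqrt(Var[W]) = (11.5 - 14) / 5.8843 = -0.4249.
        Two-sided p = 2*Phi(z) = 0.670939.
Step 6: alpha = 0.05. fail to reject H0.

W+ = 11.5, W- = 16.5, W = min = 11.5, p = 0.670939, fail to reject H0.


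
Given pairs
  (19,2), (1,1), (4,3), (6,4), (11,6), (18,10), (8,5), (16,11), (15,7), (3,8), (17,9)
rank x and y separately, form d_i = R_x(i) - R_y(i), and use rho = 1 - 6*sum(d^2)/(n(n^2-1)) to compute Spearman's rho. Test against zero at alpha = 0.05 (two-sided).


Step 1: Rank x and y separately (midranks; no ties here).
rank(x): 19->11, 1->1, 4->3, 6->4, 11->6, 18->10, 8->5, 16->8, 15->7, 3->2, 17->9
rank(y): 2->2, 1->1, 3->3, 4->4, 6->6, 10->10, 5->5, 11->11, 7->7, 8->8, 9->9
Step 2: d_i = R_x(i) - R_y(i); compute d_i^2.
  (11-2)^2=81, (1-1)^2=0, (3-3)^2=0, (4-4)^2=0, (6-6)^2=0, (10-10)^2=0, (5-5)^2=0, (8-11)^2=9, (7-7)^2=0, (2-8)^2=36, (9-9)^2=0
sum(d^2) = 126.
Step 3: rho = 1 - 6*126 / (11*(11^2 - 1)) = 1 - 756/1320 = 0.427273.
Step 4: Under H0, t = rho * sqrt((n-2)/(1-rho^2)) = 1.4177 ~ t(9).
Step 5: Two-sided p-value from the t-distribution with 9 df = 0.189944.
Step 6: alpha = 0.05. fail to reject H0.

rho = 0.4273, p = 0.189944, fail to reject H0 at alpha = 0.05.


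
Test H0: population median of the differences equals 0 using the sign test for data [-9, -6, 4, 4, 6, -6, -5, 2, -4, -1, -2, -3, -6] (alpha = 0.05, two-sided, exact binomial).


Step 1: Discard zero differences. Original n = 13; n_eff = number of nonzero differences = 13.
Nonzero differences (with sign): -9, -6, +4, +4, +6, -6, -5, +2, -4, -1, -2, -3, -6
Step 2: Count signs: positive = 4, negative = 9.
Step 3: Under H0: P(positive) = 0.5, so the number of positives S ~ Bin(13, 0.5).
Step 4: Two-sided exact p-value = sum of Bin(13,0.5) probabilities at or below the observed probability = 0.266846.
Step 5: alpha = 0.05. fail to reject H0.

n_eff = 13, pos = 4, neg = 9, p = 0.266846, fail to reject H0.


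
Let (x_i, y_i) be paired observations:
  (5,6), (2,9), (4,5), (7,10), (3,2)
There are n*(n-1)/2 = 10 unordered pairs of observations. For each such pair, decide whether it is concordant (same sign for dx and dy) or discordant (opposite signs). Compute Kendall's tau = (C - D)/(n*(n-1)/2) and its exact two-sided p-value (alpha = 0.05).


Step 1: Enumerate the 10 unordered pairs (i,j) with i<j and classify each by sign(x_j-x_i) * sign(y_j-y_i).
  (1,2):dx=-3,dy=+3->D; (1,3):dx=-1,dy=-1->C; (1,4):dx=+2,dy=+4->C; (1,5):dx=-2,dy=-4->C
  (2,3):dx=+2,dy=-4->D; (2,4):dx=+5,dy=+1->C; (2,5):dx=+1,dy=-7->D; (3,4):dx=+3,dy=+5->C
  (3,5):dx=-1,dy=-3->C; (4,5):dx=-4,dy=-8->C
Step 2: C = 7, D = 3, total pairs = 10.
Step 3: tau = (C - D)/(n(n-1)/2) = (7 - 3)/10 = 0.400000.
Step 4: Exact two-sided p-value (enumerate n! = 120 permutations of y under H0): p = 0.483333.
Step 5: alpha = 0.05. fail to reject H0.

tau_b = 0.4000 (C=7, D=3), p = 0.483333, fail to reject H0.


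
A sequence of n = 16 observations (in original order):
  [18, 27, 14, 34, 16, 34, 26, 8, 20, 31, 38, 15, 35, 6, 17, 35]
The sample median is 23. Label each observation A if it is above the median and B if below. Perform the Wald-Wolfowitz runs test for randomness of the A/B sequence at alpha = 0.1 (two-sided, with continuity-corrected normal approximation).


Step 1: Compute median = 23; label A = above, B = below.
Labels in order: BABABAABBAABABBA  (n_A = 8, n_B = 8)
Step 2: Count runs R = 12.
Step 3: Under H0 (random ordering), E[R] = 2*n_A*n_B/(n_A+n_B) + 1 = 2*8*8/16 + 1 = 9.0000.
        Var[R] = 2*n_A*n_B*(2*n_A*n_B - n_A - n_B) / ((n_A+n_B)^2 * (n_A+n_B-1)) = 14336/3840 = 3.7333.
        SD[R] = 1.9322.
Step 4: Continuity-corrected z = (R - 0.5 - E[R]) / SD[R] = (12 - 0.5 - 9.0000) / 1.9322 = 1.2939.
Step 5: Two-sided p-value via normal approximation = 2*(1 - Phi(|z|)) = 0.195709.
Step 6: alpha = 0.1. fail to reject H0.

R = 12, z = 1.2939, p = 0.195709, fail to reject H0.


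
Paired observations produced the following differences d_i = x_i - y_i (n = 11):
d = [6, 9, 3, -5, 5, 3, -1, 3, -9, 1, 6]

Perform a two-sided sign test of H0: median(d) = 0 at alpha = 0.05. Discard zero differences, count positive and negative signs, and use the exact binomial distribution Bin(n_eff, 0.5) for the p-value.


Step 1: Discard zero differences. Original n = 11; n_eff = number of nonzero differences = 11.
Nonzero differences (with sign): +6, +9, +3, -5, +5, +3, -1, +3, -9, +1, +6
Step 2: Count signs: positive = 8, negative = 3.
Step 3: Under H0: P(positive) = 0.5, so the number of positives S ~ Bin(11, 0.5).
Step 4: Two-sided exact p-value = sum of Bin(11,0.5) probabilities at or below the observed probability = 0.226562.
Step 5: alpha = 0.05. fail to reject H0.

n_eff = 11, pos = 8, neg = 3, p = 0.226562, fail to reject H0.


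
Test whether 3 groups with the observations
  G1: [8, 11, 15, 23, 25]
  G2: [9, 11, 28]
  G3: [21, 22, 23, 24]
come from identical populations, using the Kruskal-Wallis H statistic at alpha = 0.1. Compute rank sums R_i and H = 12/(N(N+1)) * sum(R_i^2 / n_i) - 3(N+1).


Step 1: Combine all N = 12 observations and assign midranks.
sorted (value, group, rank): (8,G1,1), (9,G2,2), (11,G1,3.5), (11,G2,3.5), (15,G1,5), (21,G3,6), (22,G3,7), (23,G1,8.5), (23,G3,8.5), (24,G3,10), (25,G1,11), (28,G2,12)
Step 2: Sum ranks within each group.
R_1 = 29 (n_1 = 5)
R_2 = 17.5 (n_2 = 3)
R_3 = 31.5 (n_3 = 4)
Step 3: H = 12/(N(N+1)) * sum(R_i^2/n_i) - 3(N+1)
     = 12/(12*13) * (29^2/5 + 17.5^2/3 + 31.5^2/4) - 3*13
     = 0.076923 * 518.346 - 39
     = 0.872756.
Step 4: Ties present; correction factor C = 1 - 12/(12^3 - 12) = 0.993007. Corrected H = 0.872756 / 0.993007 = 0.878903.
Step 5: Under H0, H ~ chi^2(2); p-value = 0.644390.
Step 6: alpha = 0.1. fail to reject H0.

H = 0.8789, df = 2, p = 0.644390, fail to reject H0.


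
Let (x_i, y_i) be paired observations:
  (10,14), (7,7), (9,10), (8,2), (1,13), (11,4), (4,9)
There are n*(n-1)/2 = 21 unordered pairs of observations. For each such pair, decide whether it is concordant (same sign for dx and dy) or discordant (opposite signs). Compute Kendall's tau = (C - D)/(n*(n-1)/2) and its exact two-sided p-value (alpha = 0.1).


Step 1: Enumerate the 21 unordered pairs (i,j) with i<j and classify each by sign(x_j-x_i) * sign(y_j-y_i).
  (1,2):dx=-3,dy=-7->C; (1,3):dx=-1,dy=-4->C; (1,4):dx=-2,dy=-12->C; (1,5):dx=-9,dy=-1->C
  (1,6):dx=+1,dy=-10->D; (1,7):dx=-6,dy=-5->C; (2,3):dx=+2,dy=+3->C; (2,4):dx=+1,dy=-5->D
  (2,5):dx=-6,dy=+6->D; (2,6):dx=+4,dy=-3->D; (2,7):dx=-3,dy=+2->D; (3,4):dx=-1,dy=-8->C
  (3,5):dx=-8,dy=+3->D; (3,6):dx=+2,dy=-6->D; (3,7):dx=-5,dy=-1->C; (4,5):dx=-7,dy=+11->D
  (4,6):dx=+3,dy=+2->C; (4,7):dx=-4,dy=+7->D; (5,6):dx=+10,dy=-9->D; (5,7):dx=+3,dy=-4->D
  (6,7):dx=-7,dy=+5->D
Step 2: C = 9, D = 12, total pairs = 21.
Step 3: tau = (C - D)/(n(n-1)/2) = (9 - 12)/21 = -0.142857.
Step 4: Exact two-sided p-value (enumerate n! = 5040 permutations of y under H0): p = 0.772619.
Step 5: alpha = 0.1. fail to reject H0.

tau_b = -0.1429 (C=9, D=12), p = 0.772619, fail to reject H0.


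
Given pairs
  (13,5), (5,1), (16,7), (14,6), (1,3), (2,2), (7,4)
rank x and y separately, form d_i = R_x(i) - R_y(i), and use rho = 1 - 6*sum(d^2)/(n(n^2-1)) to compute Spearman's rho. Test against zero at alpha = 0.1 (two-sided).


Step 1: Rank x and y separately (midranks; no ties here).
rank(x): 13->5, 5->3, 16->7, 14->6, 1->1, 2->2, 7->4
rank(y): 5->5, 1->1, 7->7, 6->6, 3->3, 2->2, 4->4
Step 2: d_i = R_x(i) - R_y(i); compute d_i^2.
  (5-5)^2=0, (3-1)^2=4, (7-7)^2=0, (6-6)^2=0, (1-3)^2=4, (2-2)^2=0, (4-4)^2=0
sum(d^2) = 8.
Step 3: rho = 1 - 6*8 / (7*(7^2 - 1)) = 1 - 48/336 = 0.857143.
Step 4: Under H0, t = rho * sqrt((n-2)/(1-rho^2)) = 3.7210 ~ t(5).
Step 5: Two-sided p-value from the t-distribution with 5 df = 0.013697.
Step 6: alpha = 0.1. reject H0.

rho = 0.8571, p = 0.013697, reject H0 at alpha = 0.1.


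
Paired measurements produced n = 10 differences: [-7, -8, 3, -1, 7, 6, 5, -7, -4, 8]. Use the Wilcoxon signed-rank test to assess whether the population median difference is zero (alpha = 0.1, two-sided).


Step 1: Drop any zero differences (none here) and take |d_i|.
|d| = [7, 8, 3, 1, 7, 6, 5, 7, 4, 8]
Step 2: Midrank |d_i| (ties get averaged ranks).
ranks: |7|->7, |8|->9.5, |3|->2, |1|->1, |7|->7, |6|->5, |5|->4, |7|->7, |4|->3, |8|->9.5
Step 3: Attach original signs; sum ranks with positive sign and with negative sign.
W+ = 2 + 7 + 5 + 4 + 9.5 = 27.5
W- = 7 + 9.5 + 1 + 7 + 3 = 27.5
(Check: W+ + W- = 55 should equal n(n+1)/2 = 55.)
Step 4: Test statistic W = min(W+, W-) = 27.5.
Step 5: Ties in |d|, so use the tie-corrected normal approximation.
        E[W] = n(n+1)/4 = 10*11/4 = 27.5.
        Tie groups: |d|=7 (t=3), |d|=8 (t=2); sum(t^3 - t) = 30.
        Var[W] = n(n+1)(2n+1)/24 - sum(t^3-t)/48 = 2310/24 - 30/48 = 95.625.
        z = (W - E[W]) / sqrt(Var[W]) = (27.5 - 27.5) / 9.7788 = 0.0000.
        Two-sided p = 2*Phi(z) = 1.000000.
Step 6: alpha = 0.1. fail to reject H0.

W+ = 27.5, W- = 27.5, W = min = 27.5, p = 1.000000, fail to reject H0.


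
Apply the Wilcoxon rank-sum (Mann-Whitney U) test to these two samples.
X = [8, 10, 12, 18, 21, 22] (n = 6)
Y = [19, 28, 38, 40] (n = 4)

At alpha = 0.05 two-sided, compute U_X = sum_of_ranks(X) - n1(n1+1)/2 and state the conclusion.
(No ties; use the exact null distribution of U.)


Step 1: Combine and sort all 10 observations; assign midranks.
sorted (value, group): (8,X), (10,X), (12,X), (18,X), (19,Y), (21,X), (22,X), (28,Y), (38,Y), (40,Y)
ranks: 8->1, 10->2, 12->3, 18->4, 19->5, 21->6, 22->7, 28->8, 38->9, 40->10
Step 2: Rank sum for X: R1 = 1 + 2 + 3 + 4 + 6 + 7 = 23.
Step 3: U_X = R1 - n1(n1+1)/2 = 23 - 6*7/2 = 23 - 21 = 2.
       U_Y = n1*n2 - U_X = 24 - 2 = 22.
Step 4: No ties, so the exact null distribution of U (based on enumerating the C(10,6) = 210 equally likely rank assignments) gives the two-sided p-value.
Step 5: p-value = 0.038095; compare to alpha = 0.05. reject H0.

U_X = 2, p = 0.038095, reject H0 at alpha = 0.05.


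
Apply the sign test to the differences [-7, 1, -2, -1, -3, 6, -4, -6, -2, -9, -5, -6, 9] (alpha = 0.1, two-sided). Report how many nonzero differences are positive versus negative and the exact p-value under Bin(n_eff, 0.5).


Step 1: Discard zero differences. Original n = 13; n_eff = number of nonzero differences = 13.
Nonzero differences (with sign): -7, +1, -2, -1, -3, +6, -4, -6, -2, -9, -5, -6, +9
Step 2: Count signs: positive = 3, negative = 10.
Step 3: Under H0: P(positive) = 0.5, so the number of positives S ~ Bin(13, 0.5).
Step 4: Two-sided exact p-value = sum of Bin(13,0.5) probabilities at or below the observed probability = 0.092285.
Step 5: alpha = 0.1. reject H0.

n_eff = 13, pos = 3, neg = 10, p = 0.092285, reject H0.


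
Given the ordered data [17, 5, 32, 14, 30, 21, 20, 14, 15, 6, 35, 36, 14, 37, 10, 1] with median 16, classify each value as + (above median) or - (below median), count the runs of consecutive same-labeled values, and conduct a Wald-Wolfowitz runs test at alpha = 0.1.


Step 1: Compute median = 16; label A = above, B = below.
Labels in order: ABABAAABBBAABABB  (n_A = 8, n_B = 8)
Step 2: Count runs R = 10.
Step 3: Under H0 (random ordering), E[R] = 2*n_A*n_B/(n_A+n_B) + 1 = 2*8*8/16 + 1 = 9.0000.
        Var[R] = 2*n_A*n_B*(2*n_A*n_B - n_A - n_B) / ((n_A+n_B)^2 * (n_A+n_B-1)) = 14336/3840 = 3.7333.
        SD[R] = 1.9322.
Step 4: Continuity-corrected z = (R - 0.5 - E[R]) / SD[R] = (10 - 0.5 - 9.0000) / 1.9322 = 0.2588.
Step 5: Two-sided p-value via normal approximation = 2*(1 - Phi(|z|)) = 0.795809.
Step 6: alpha = 0.1. fail to reject H0.

R = 10, z = 0.2588, p = 0.795809, fail to reject H0.


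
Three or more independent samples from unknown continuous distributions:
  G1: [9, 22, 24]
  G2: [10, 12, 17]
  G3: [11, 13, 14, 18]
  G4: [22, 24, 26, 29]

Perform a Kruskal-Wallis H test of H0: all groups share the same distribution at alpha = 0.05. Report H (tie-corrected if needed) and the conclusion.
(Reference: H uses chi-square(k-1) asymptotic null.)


Step 1: Combine all N = 14 observations and assign midranks.
sorted (value, group, rank): (9,G1,1), (10,G2,2), (11,G3,3), (12,G2,4), (13,G3,5), (14,G3,6), (17,G2,7), (18,G3,8), (22,G1,9.5), (22,G4,9.5), (24,G1,11.5), (24,G4,11.5), (26,G4,13), (29,G4,14)
Step 2: Sum ranks within each group.
R_1 = 22 (n_1 = 3)
R_2 = 13 (n_2 = 3)
R_3 = 22 (n_3 = 4)
R_4 = 48 (n_4 = 4)
Step 3: H = 12/(N(N+1)) * sum(R_i^2/n_i) - 3(N+1)
     = 12/(14*15) * (22^2/3 + 13^2/3 + 22^2/4 + 48^2/4) - 3*15
     = 0.057143 * 914.667 - 45
     = 7.266667.
Step 4: Ties present; correction factor C = 1 - 12/(14^3 - 14) = 0.995604. Corrected H = 7.266667 / 0.995604 = 7.298749.
Step 5: Under H0, H ~ chi^2(3); p-value = 0.062961.
Step 6: alpha = 0.05. fail to reject H0.

H = 7.2987, df = 3, p = 0.062961, fail to reject H0.


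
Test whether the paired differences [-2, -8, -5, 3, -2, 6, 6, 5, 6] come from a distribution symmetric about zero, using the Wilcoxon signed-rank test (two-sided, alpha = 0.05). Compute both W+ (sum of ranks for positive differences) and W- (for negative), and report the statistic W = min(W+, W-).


Step 1: Drop any zero differences (none here) and take |d_i|.
|d| = [2, 8, 5, 3, 2, 6, 6, 5, 6]
Step 2: Midrank |d_i| (ties get averaged ranks).
ranks: |2|->1.5, |8|->9, |5|->4.5, |3|->3, |2|->1.5, |6|->7, |6|->7, |5|->4.5, |6|->7
Step 3: Attach original signs; sum ranks with positive sign and with negative sign.
W+ = 3 + 7 + 7 + 4.5 + 7 = 28.5
W- = 1.5 + 9 + 4.5 + 1.5 = 16.5
(Check: W+ + W- = 45 should equal n(n+1)/2 = 45.)
Step 4: Test statistic W = min(W+, W-) = 16.5.
Step 5: Ties in |d|, so use the tie-corrected normal approximation.
        E[W] = n(n+1)/4 = 9*10/4 = 22.5.
        Tie groups: |d|=2 (t=2), |d|=5 (t=2), |d|=6 (t=3); sum(t^3 - t) = 36.
        Var[W] = n(n+1)(2n+1)/24 - sum(t^3-t)/48 = 1710/24 - 36/48 = 70.5.
        z = (W - E[W]) / sqrt(Var[W]) = (16.5 - 22.5) / 8.3964 = -0.7146.
        Two-sided p = 2*Phi(z) = 0.474863.
Step 6: alpha = 0.05. fail to reject H0.

W+ = 28.5, W- = 16.5, W = min = 16.5, p = 0.474863, fail to reject H0.


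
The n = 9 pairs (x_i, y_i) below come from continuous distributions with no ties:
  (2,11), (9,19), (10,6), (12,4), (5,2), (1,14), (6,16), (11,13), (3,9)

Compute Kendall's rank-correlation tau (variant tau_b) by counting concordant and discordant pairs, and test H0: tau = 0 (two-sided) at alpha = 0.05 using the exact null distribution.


Step 1: Enumerate the 36 unordered pairs (i,j) with i<j and classify each by sign(x_j-x_i) * sign(y_j-y_i).
  (1,2):dx=+7,dy=+8->C; (1,3):dx=+8,dy=-5->D; (1,4):dx=+10,dy=-7->D; (1,5):dx=+3,dy=-9->D
  (1,6):dx=-1,dy=+3->D; (1,7):dx=+4,dy=+5->C; (1,8):dx=+9,dy=+2->C; (1,9):dx=+1,dy=-2->D
  (2,3):dx=+1,dy=-13->D; (2,4):dx=+3,dy=-15->D; (2,5):dx=-4,dy=-17->C; (2,6):dx=-8,dy=-5->C
  (2,7):dx=-3,dy=-3->C; (2,8):dx=+2,dy=-6->D; (2,9):dx=-6,dy=-10->C; (3,4):dx=+2,dy=-2->D
  (3,5):dx=-5,dy=-4->C; (3,6):dx=-9,dy=+8->D; (3,7):dx=-4,dy=+10->D; (3,8):dx=+1,dy=+7->C
  (3,9):dx=-7,dy=+3->D; (4,5):dx=-7,dy=-2->C; (4,6):dx=-11,dy=+10->D; (4,7):dx=-6,dy=+12->D
  (4,8):dx=-1,dy=+9->D; (4,9):dx=-9,dy=+5->D; (5,6):dx=-4,dy=+12->D; (5,7):dx=+1,dy=+14->C
  (5,8):dx=+6,dy=+11->C; (5,9):dx=-2,dy=+7->D; (6,7):dx=+5,dy=+2->C; (6,8):dx=+10,dy=-1->D
  (6,9):dx=+2,dy=-5->D; (7,8):dx=+5,dy=-3->D; (7,9):dx=-3,dy=-7->C; (8,9):dx=-8,dy=-4->C
Step 2: C = 15, D = 21, total pairs = 36.
Step 3: tau = (C - D)/(n(n-1)/2) = (15 - 21)/36 = -0.166667.
Step 4: Exact two-sided p-value (enumerate n! = 362880 permutations of y under H0): p = 0.612202.
Step 5: alpha = 0.05. fail to reject H0.

tau_b = -0.1667 (C=15, D=21), p = 0.612202, fail to reject H0.


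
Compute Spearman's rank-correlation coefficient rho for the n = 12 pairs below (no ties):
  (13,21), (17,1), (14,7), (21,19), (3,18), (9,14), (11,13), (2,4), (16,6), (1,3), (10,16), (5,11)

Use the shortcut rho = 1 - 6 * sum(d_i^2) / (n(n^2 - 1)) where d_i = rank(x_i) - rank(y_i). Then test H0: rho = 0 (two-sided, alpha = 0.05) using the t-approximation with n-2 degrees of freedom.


Step 1: Rank x and y separately (midranks; no ties here).
rank(x): 13->8, 17->11, 14->9, 21->12, 3->3, 9->5, 11->7, 2->2, 16->10, 1->1, 10->6, 5->4
rank(y): 21->12, 1->1, 7->5, 19->11, 18->10, 14->8, 13->7, 4->3, 6->4, 3->2, 16->9, 11->6
Step 2: d_i = R_x(i) - R_y(i); compute d_i^2.
  (8-12)^2=16, (11-1)^2=100, (9-5)^2=16, (12-11)^2=1, (3-10)^2=49, (5-8)^2=9, (7-7)^2=0, (2-3)^2=1, (10-4)^2=36, (1-2)^2=1, (6-9)^2=9, (4-6)^2=4
sum(d^2) = 242.
Step 3: rho = 1 - 6*242 / (12*(12^2 - 1)) = 1 - 1452/1716 = 0.153846.
Step 4: Under H0, t = rho * sqrt((n-2)/(1-rho^2)) = 0.4924 ~ t(10).
Step 5: Two-sided p-value from the t-distribution with 10 df = 0.633091.
Step 6: alpha = 0.05. fail to reject H0.

rho = 0.1538, p = 0.633091, fail to reject H0 at alpha = 0.05.


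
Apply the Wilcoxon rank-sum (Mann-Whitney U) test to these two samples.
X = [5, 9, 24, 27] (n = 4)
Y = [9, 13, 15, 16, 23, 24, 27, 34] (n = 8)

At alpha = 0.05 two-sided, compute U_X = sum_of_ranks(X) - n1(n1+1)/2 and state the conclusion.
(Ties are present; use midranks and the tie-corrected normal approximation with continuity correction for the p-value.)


Step 1: Combine and sort all 12 observations; assign midranks.
sorted (value, group): (5,X), (9,X), (9,Y), (13,Y), (15,Y), (16,Y), (23,Y), (24,X), (24,Y), (27,X), (27,Y), (34,Y)
ranks: 5->1, 9->2.5, 9->2.5, 13->4, 15->5, 16->6, 23->7, 24->8.5, 24->8.5, 27->10.5, 27->10.5, 34->12
Step 2: Rank sum for X: R1 = 1 + 2.5 + 8.5 + 10.5 = 22.5.
Step 3: U_X = R1 - n1(n1+1)/2 = 22.5 - 4*5/2 = 22.5 - 10 = 12.5.
       U_Y = n1*n2 - U_X = 32 - 12.5 = 19.5.
Step 4: Ties are present, so use the tie-corrected normal approximation (with continuity correction) for the p-value.
Step 5: p-value = 0.608498; compare to alpha = 0.05. fail to reject H0.

U_X = 12.5, p = 0.608498, fail to reject H0 at alpha = 0.05.


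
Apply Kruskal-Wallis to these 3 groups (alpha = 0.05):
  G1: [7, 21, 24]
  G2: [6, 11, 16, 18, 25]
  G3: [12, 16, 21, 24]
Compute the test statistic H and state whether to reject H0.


Step 1: Combine all N = 12 observations and assign midranks.
sorted (value, group, rank): (6,G2,1), (7,G1,2), (11,G2,3), (12,G3,4), (16,G2,5.5), (16,G3,5.5), (18,G2,7), (21,G1,8.5), (21,G3,8.5), (24,G1,10.5), (24,G3,10.5), (25,G2,12)
Step 2: Sum ranks within each group.
R_1 = 21 (n_1 = 3)
R_2 = 28.5 (n_2 = 5)
R_3 = 28.5 (n_3 = 4)
Step 3: H = 12/(N(N+1)) * sum(R_i^2/n_i) - 3(N+1)
     = 12/(12*13) * (21^2/3 + 28.5^2/5 + 28.5^2/4) - 3*13
     = 0.076923 * 512.513 - 39
     = 0.424038.
Step 4: Ties present; correction factor C = 1 - 18/(12^3 - 12) = 0.989510. Corrected H = 0.424038 / 0.989510 = 0.428534.
Step 5: Under H0, H ~ chi^2(2); p-value = 0.807133.
Step 6: alpha = 0.05. fail to reject H0.

H = 0.4285, df = 2, p = 0.807133, fail to reject H0.


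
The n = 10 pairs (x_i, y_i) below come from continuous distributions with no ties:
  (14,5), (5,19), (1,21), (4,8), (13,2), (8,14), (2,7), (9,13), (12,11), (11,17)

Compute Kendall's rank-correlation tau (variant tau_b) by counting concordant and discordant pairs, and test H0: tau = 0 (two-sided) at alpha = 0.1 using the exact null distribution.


Step 1: Enumerate the 45 unordered pairs (i,j) with i<j and classify each by sign(x_j-x_i) * sign(y_j-y_i).
  (1,2):dx=-9,dy=+14->D; (1,3):dx=-13,dy=+16->D; (1,4):dx=-10,dy=+3->D; (1,5):dx=-1,dy=-3->C
  (1,6):dx=-6,dy=+9->D; (1,7):dx=-12,dy=+2->D; (1,8):dx=-5,dy=+8->D; (1,9):dx=-2,dy=+6->D
  (1,10):dx=-3,dy=+12->D; (2,3):dx=-4,dy=+2->D; (2,4):dx=-1,dy=-11->C; (2,5):dx=+8,dy=-17->D
  (2,6):dx=+3,dy=-5->D; (2,7):dx=-3,dy=-12->C; (2,8):dx=+4,dy=-6->D; (2,9):dx=+7,dy=-8->D
  (2,10):dx=+6,dy=-2->D; (3,4):dx=+3,dy=-13->D; (3,5):dx=+12,dy=-19->D; (3,6):dx=+7,dy=-7->D
  (3,7):dx=+1,dy=-14->D; (3,8):dx=+8,dy=-8->D; (3,9):dx=+11,dy=-10->D; (3,10):dx=+10,dy=-4->D
  (4,5):dx=+9,dy=-6->D; (4,6):dx=+4,dy=+6->C; (4,7):dx=-2,dy=-1->C; (4,8):dx=+5,dy=+5->C
  (4,9):dx=+8,dy=+3->C; (4,10):dx=+7,dy=+9->C; (5,6):dx=-5,dy=+12->D; (5,7):dx=-11,dy=+5->D
  (5,8):dx=-4,dy=+11->D; (5,9):dx=-1,dy=+9->D; (5,10):dx=-2,dy=+15->D; (6,7):dx=-6,dy=-7->C
  (6,8):dx=+1,dy=-1->D; (6,9):dx=+4,dy=-3->D; (6,10):dx=+3,dy=+3->C; (7,8):dx=+7,dy=+6->C
  (7,9):dx=+10,dy=+4->C; (7,10):dx=+9,dy=+10->C; (8,9):dx=+3,dy=-2->D; (8,10):dx=+2,dy=+4->C
  (9,10):dx=-1,dy=+6->D
Step 2: C = 14, D = 31, total pairs = 45.
Step 3: tau = (C - D)/(n(n-1)/2) = (14 - 31)/45 = -0.377778.
Step 4: Exact two-sided p-value (enumerate n! = 3628800 permutations of y under H0): p = 0.155742.
Step 5: alpha = 0.1. fail to reject H0.

tau_b = -0.3778 (C=14, D=31), p = 0.155742, fail to reject H0.


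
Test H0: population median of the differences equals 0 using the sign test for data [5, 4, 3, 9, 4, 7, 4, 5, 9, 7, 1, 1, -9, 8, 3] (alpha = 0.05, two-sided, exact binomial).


Step 1: Discard zero differences. Original n = 15; n_eff = number of nonzero differences = 15.
Nonzero differences (with sign): +5, +4, +3, +9, +4, +7, +4, +5, +9, +7, +1, +1, -9, +8, +3
Step 2: Count signs: positive = 14, negative = 1.
Step 3: Under H0: P(positive) = 0.5, so the number of positives S ~ Bin(15, 0.5).
Step 4: Two-sided exact p-value = sum of Bin(15,0.5) probabilities at or below the observed probability = 0.000977.
Step 5: alpha = 0.05. reject H0.

n_eff = 15, pos = 14, neg = 1, p = 0.000977, reject H0.


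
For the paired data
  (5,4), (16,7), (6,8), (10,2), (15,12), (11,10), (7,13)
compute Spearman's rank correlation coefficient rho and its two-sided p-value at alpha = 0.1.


Step 1: Rank x and y separately (midranks; no ties here).
rank(x): 5->1, 16->7, 6->2, 10->4, 15->6, 11->5, 7->3
rank(y): 4->2, 7->3, 8->4, 2->1, 12->6, 10->5, 13->7
Step 2: d_i = R_x(i) - R_y(i); compute d_i^2.
  (1-2)^2=1, (7-3)^2=16, (2-4)^2=4, (4-1)^2=9, (6-6)^2=0, (5-5)^2=0, (3-7)^2=16
sum(d^2) = 46.
Step 3: rho = 1 - 6*46 / (7*(7^2 - 1)) = 1 - 276/336 = 0.178571.
Step 4: Under H0, t = rho * sqrt((n-2)/(1-rho^2)) = 0.4058 ~ t(5).
Step 5: Two-sided p-value from the t-distribution with 5 df = 0.701658.
Step 6: alpha = 0.1. fail to reject H0.

rho = 0.1786, p = 0.701658, fail to reject H0 at alpha = 0.1.


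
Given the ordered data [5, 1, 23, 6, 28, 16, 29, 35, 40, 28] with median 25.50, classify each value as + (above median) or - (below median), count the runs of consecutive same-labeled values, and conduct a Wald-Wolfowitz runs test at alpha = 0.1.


Step 1: Compute median = 25.50; label A = above, B = below.
Labels in order: BBBBABAAAA  (n_A = 5, n_B = 5)
Step 2: Count runs R = 4.
Step 3: Under H0 (random ordering), E[R] = 2*n_A*n_B/(n_A+n_B) + 1 = 2*5*5/10 + 1 = 6.0000.
        Var[R] = 2*n_A*n_B*(2*n_A*n_B - n_A - n_B) / ((n_A+n_B)^2 * (n_A+n_B-1)) = 2000/900 = 2.2222.
        SD[R] = 1.4907.
Step 4: Continuity-corrected z = (R + 0.5 - E[R]) / SD[R] = (4 + 0.5 - 6.0000) / 1.4907 = -1.0062.
Step 5: Two-sided p-value via normal approximation = 2*(1 - Phi(|z|)) = 0.314305.
Step 6: alpha = 0.1. fail to reject H0.

R = 4, z = -1.0062, p = 0.314305, fail to reject H0.


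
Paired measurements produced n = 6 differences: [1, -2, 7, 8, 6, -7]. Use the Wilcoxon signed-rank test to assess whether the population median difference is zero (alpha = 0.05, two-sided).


Step 1: Drop any zero differences (none here) and take |d_i|.
|d| = [1, 2, 7, 8, 6, 7]
Step 2: Midrank |d_i| (ties get averaged ranks).
ranks: |1|->1, |2|->2, |7|->4.5, |8|->6, |6|->3, |7|->4.5
Step 3: Attach original signs; sum ranks with positive sign and with negative sign.
W+ = 1 + 4.5 + 6 + 3 = 14.5
W- = 2 + 4.5 = 6.5
(Check: W+ + W- = 21 should equal n(n+1)/2 = 21.)
Step 4: Test statistic W = min(W+, W-) = 6.5.
Step 5: Ties in |d|, so use the tie-corrected normal approximation.
        E[W] = n(n+1)/4 = 6*7/4 = 10.5.
        Tie groups: |d|=7 (t=2); sum(t^3 - t) = 6.
        Var[W] = n(n+1)(2n+1)/24 - sum(t^3-t)/48 = 546/24 - 6/48 = 22.625.
        z = (W - E[W]) / sqrt(Var[W]) = (6.5 - 10.5) / 4.7566 = -0.8409.
        Two-sided p = 2*Phi(z) = 0.400381.
Step 6: alpha = 0.05. fail to reject H0.

W+ = 14.5, W- = 6.5, W = min = 6.5, p = 0.400381, fail to reject H0.


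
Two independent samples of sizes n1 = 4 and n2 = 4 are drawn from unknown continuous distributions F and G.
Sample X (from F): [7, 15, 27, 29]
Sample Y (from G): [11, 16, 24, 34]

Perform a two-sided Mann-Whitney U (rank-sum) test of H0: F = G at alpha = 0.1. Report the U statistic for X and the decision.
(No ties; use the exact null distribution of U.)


Step 1: Combine and sort all 8 observations; assign midranks.
sorted (value, group): (7,X), (11,Y), (15,X), (16,Y), (24,Y), (27,X), (29,X), (34,Y)
ranks: 7->1, 11->2, 15->3, 16->4, 24->5, 27->6, 29->7, 34->8
Step 2: Rank sum for X: R1 = 1 + 3 + 6 + 7 = 17.
Step 3: U_X = R1 - n1(n1+1)/2 = 17 - 4*5/2 = 17 - 10 = 7.
       U_Y = n1*n2 - U_X = 16 - 7 = 9.
Step 4: No ties, so the exact null distribution of U (based on enumerating the C(8,4) = 70 equally likely rank assignments) gives the two-sided p-value.
Step 5: p-value = 0.885714; compare to alpha = 0.1. fail to reject H0.

U_X = 7, p = 0.885714, fail to reject H0 at alpha = 0.1.


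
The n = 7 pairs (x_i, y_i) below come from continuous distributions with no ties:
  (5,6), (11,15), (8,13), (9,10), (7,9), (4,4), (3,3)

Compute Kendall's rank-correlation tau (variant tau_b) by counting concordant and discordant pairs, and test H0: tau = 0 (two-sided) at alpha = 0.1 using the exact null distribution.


Step 1: Enumerate the 21 unordered pairs (i,j) with i<j and classify each by sign(x_j-x_i) * sign(y_j-y_i).
  (1,2):dx=+6,dy=+9->C; (1,3):dx=+3,dy=+7->C; (1,4):dx=+4,dy=+4->C; (1,5):dx=+2,dy=+3->C
  (1,6):dx=-1,dy=-2->C; (1,7):dx=-2,dy=-3->C; (2,3):dx=-3,dy=-2->C; (2,4):dx=-2,dy=-5->C
  (2,5):dx=-4,dy=-6->C; (2,6):dx=-7,dy=-11->C; (2,7):dx=-8,dy=-12->C; (3,4):dx=+1,dy=-3->D
  (3,5):dx=-1,dy=-4->C; (3,6):dx=-4,dy=-9->C; (3,7):dx=-5,dy=-10->C; (4,5):dx=-2,dy=-1->C
  (4,6):dx=-5,dy=-6->C; (4,7):dx=-6,dy=-7->C; (5,6):dx=-3,dy=-5->C; (5,7):dx=-4,dy=-6->C
  (6,7):dx=-1,dy=-1->C
Step 2: C = 20, D = 1, total pairs = 21.
Step 3: tau = (C - D)/(n(n-1)/2) = (20 - 1)/21 = 0.904762.
Step 4: Exact two-sided p-value (enumerate n! = 5040 permutations of y under H0): p = 0.002778.
Step 5: alpha = 0.1. reject H0.

tau_b = 0.9048 (C=20, D=1), p = 0.002778, reject H0.


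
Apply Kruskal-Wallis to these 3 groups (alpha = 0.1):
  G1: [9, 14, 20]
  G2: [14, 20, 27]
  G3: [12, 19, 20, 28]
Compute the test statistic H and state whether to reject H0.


Step 1: Combine all N = 10 observations and assign midranks.
sorted (value, group, rank): (9,G1,1), (12,G3,2), (14,G1,3.5), (14,G2,3.5), (19,G3,5), (20,G1,7), (20,G2,7), (20,G3,7), (27,G2,9), (28,G3,10)
Step 2: Sum ranks within each group.
R_1 = 11.5 (n_1 = 3)
R_2 = 19.5 (n_2 = 3)
R_3 = 24 (n_3 = 4)
Step 3: H = 12/(N(N+1)) * sum(R_i^2/n_i) - 3(N+1)
     = 12/(10*11) * (11.5^2/3 + 19.5^2/3 + 24^2/4) - 3*11
     = 0.109091 * 314.833 - 33
     = 1.345455.
Step 4: Ties present; correction factor C = 1 - 30/(10^3 - 10) = 0.969697. Corrected H = 1.345455 / 0.969697 = 1.387500.
Step 5: Under H0, H ~ chi^2(2); p-value = 0.499699.
Step 6: alpha = 0.1. fail to reject H0.

H = 1.3875, df = 2, p = 0.499699, fail to reject H0.


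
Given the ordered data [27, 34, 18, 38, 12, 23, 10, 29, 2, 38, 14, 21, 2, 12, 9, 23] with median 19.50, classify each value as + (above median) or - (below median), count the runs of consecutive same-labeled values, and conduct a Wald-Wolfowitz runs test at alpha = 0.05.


Step 1: Compute median = 19.50; label A = above, B = below.
Labels in order: AABABABABABABBBA  (n_A = 8, n_B = 8)
Step 2: Count runs R = 13.
Step 3: Under H0 (random ordering), E[R] = 2*n_A*n_B/(n_A+n_B) + 1 = 2*8*8/16 + 1 = 9.0000.
        Var[R] = 2*n_A*n_B*(2*n_A*n_B - n_A - n_B) / ((n_A+n_B)^2 * (n_A+n_B-1)) = 14336/3840 = 3.7333.
        SD[R] = 1.9322.
Step 4: Continuity-corrected z = (R - 0.5 - E[R]) / SD[R] = (13 - 0.5 - 9.0000) / 1.9322 = 1.8114.
Step 5: Two-sided p-value via normal approximation = 2*(1 - Phi(|z|)) = 0.070076.
Step 6: alpha = 0.05. fail to reject H0.

R = 13, z = 1.8114, p = 0.070076, fail to reject H0.


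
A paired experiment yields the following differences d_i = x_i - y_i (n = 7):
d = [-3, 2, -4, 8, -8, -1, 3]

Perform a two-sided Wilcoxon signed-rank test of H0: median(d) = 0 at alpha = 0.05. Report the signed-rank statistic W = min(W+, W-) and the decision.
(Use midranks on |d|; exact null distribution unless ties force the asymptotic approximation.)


Step 1: Drop any zero differences (none here) and take |d_i|.
|d| = [3, 2, 4, 8, 8, 1, 3]
Step 2: Midrank |d_i| (ties get averaged ranks).
ranks: |3|->3.5, |2|->2, |4|->5, |8|->6.5, |8|->6.5, |1|->1, |3|->3.5
Step 3: Attach original signs; sum ranks with positive sign and with negative sign.
W+ = 2 + 6.5 + 3.5 = 12
W- = 3.5 + 5 + 6.5 + 1 = 16
(Check: W+ + W- = 28 should equal n(n+1)/2 = 28.)
Step 4: Test statistic W = min(W+, W-) = 12.
Step 5: Ties in |d|, so use the tie-corrected normal approximation.
        E[W] = n(n+1)/4 = 7*8/4 = 14.
        Tie groups: |d|=3 (t=2), |d|=8 (t=2); sum(t^3 - t) = 12.
        Var[W] = n(n+1)(2n+1)/24 - sum(t^3-t)/48 = 840/24 - 12/48 = 34.75.
        z = (W - E[W]) / sqrt(Var[W]) = (12 - 14) / 5.8949 = -0.3393.
        Two-sided p = 2*Phi(z) = 0.734402.
Step 6: alpha = 0.05. fail to reject H0.

W+ = 12, W- = 16, W = min = 12, p = 0.734402, fail to reject H0.


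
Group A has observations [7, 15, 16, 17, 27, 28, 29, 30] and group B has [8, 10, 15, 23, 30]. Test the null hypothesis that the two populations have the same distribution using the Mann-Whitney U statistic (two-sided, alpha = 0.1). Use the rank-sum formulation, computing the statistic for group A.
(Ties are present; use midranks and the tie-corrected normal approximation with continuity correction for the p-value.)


Step 1: Combine and sort all 13 observations; assign midranks.
sorted (value, group): (7,X), (8,Y), (10,Y), (15,X), (15,Y), (16,X), (17,X), (23,Y), (27,X), (28,X), (29,X), (30,X), (30,Y)
ranks: 7->1, 8->2, 10->3, 15->4.5, 15->4.5, 16->6, 17->7, 23->8, 27->9, 28->10, 29->11, 30->12.5, 30->12.5
Step 2: Rank sum for X: R1 = 1 + 4.5 + 6 + 7 + 9 + 10 + 11 + 12.5 = 61.
Step 3: U_X = R1 - n1(n1+1)/2 = 61 - 8*9/2 = 61 - 36 = 25.
       U_Y = n1*n2 - U_X = 40 - 25 = 15.
Step 4: Ties are present, so use the tie-corrected normal approximation (with continuity correction) for the p-value.
Step 5: p-value = 0.508901; compare to alpha = 0.1. fail to reject H0.

U_X = 25, p = 0.508901, fail to reject H0 at alpha = 0.1.


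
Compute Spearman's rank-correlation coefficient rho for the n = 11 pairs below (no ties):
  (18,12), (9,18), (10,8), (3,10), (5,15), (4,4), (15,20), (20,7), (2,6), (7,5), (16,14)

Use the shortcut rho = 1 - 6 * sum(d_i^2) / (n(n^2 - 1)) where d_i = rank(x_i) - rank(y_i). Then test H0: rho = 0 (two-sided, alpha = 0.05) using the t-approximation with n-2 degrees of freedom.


Step 1: Rank x and y separately (midranks; no ties here).
rank(x): 18->10, 9->6, 10->7, 3->2, 5->4, 4->3, 15->8, 20->11, 2->1, 7->5, 16->9
rank(y): 12->7, 18->10, 8->5, 10->6, 15->9, 4->1, 20->11, 7->4, 6->3, 5->2, 14->8
Step 2: d_i = R_x(i) - R_y(i); compute d_i^2.
  (10-7)^2=9, (6-10)^2=16, (7-5)^2=4, (2-6)^2=16, (4-9)^2=25, (3-1)^2=4, (8-11)^2=9, (11-4)^2=49, (1-3)^2=4, (5-2)^2=9, (9-8)^2=1
sum(d^2) = 146.
Step 3: rho = 1 - 6*146 / (11*(11^2 - 1)) = 1 - 876/1320 = 0.336364.
Step 4: Under H0, t = rho * sqrt((n-2)/(1-rho^2)) = 1.0715 ~ t(9).
Step 5: Two-sided p-value from the t-distribution with 9 df = 0.311824.
Step 6: alpha = 0.05. fail to reject H0.

rho = 0.3364, p = 0.311824, fail to reject H0 at alpha = 0.05.


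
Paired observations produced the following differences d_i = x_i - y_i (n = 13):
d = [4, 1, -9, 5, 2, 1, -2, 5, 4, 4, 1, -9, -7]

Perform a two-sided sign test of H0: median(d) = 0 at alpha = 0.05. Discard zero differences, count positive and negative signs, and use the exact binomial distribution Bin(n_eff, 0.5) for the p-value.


Step 1: Discard zero differences. Original n = 13; n_eff = number of nonzero differences = 13.
Nonzero differences (with sign): +4, +1, -9, +5, +2, +1, -2, +5, +4, +4, +1, -9, -7
Step 2: Count signs: positive = 9, negative = 4.
Step 3: Under H0: P(positive) = 0.5, so the number of positives S ~ Bin(13, 0.5).
Step 4: Two-sided exact p-value = sum of Bin(13,0.5) probabilities at or below the observed probability = 0.266846.
Step 5: alpha = 0.05. fail to reject H0.

n_eff = 13, pos = 9, neg = 4, p = 0.266846, fail to reject H0.


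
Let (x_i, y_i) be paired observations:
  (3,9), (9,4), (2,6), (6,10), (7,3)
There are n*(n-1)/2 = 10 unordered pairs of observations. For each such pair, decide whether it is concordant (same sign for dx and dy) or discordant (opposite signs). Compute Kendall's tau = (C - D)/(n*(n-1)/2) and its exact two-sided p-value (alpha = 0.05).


Step 1: Enumerate the 10 unordered pairs (i,j) with i<j and classify each by sign(x_j-x_i) * sign(y_j-y_i).
  (1,2):dx=+6,dy=-5->D; (1,3):dx=-1,dy=-3->C; (1,4):dx=+3,dy=+1->C; (1,5):dx=+4,dy=-6->D
  (2,3):dx=-7,dy=+2->D; (2,4):dx=-3,dy=+6->D; (2,5):dx=-2,dy=-1->C; (3,4):dx=+4,dy=+4->C
  (3,5):dx=+5,dy=-3->D; (4,5):dx=+1,dy=-7->D
Step 2: C = 4, D = 6, total pairs = 10.
Step 3: tau = (C - D)/(n(n-1)/2) = (4 - 6)/10 = -0.200000.
Step 4: Exact two-sided p-value (enumerate n! = 120 permutations of y under H0): p = 0.816667.
Step 5: alpha = 0.05. fail to reject H0.

tau_b = -0.2000 (C=4, D=6), p = 0.816667, fail to reject H0.


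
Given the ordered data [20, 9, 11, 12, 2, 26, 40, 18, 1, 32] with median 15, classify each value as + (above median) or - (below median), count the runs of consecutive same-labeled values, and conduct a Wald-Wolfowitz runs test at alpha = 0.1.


Step 1: Compute median = 15; label A = above, B = below.
Labels in order: ABBBBAAABA  (n_A = 5, n_B = 5)
Step 2: Count runs R = 5.
Step 3: Under H0 (random ordering), E[R] = 2*n_A*n_B/(n_A+n_B) + 1 = 2*5*5/10 + 1 = 6.0000.
        Var[R] = 2*n_A*n_B*(2*n_A*n_B - n_A - n_B) / ((n_A+n_B)^2 * (n_A+n_B-1)) = 2000/900 = 2.2222.
        SD[R] = 1.4907.
Step 4: Continuity-corrected z = (R + 0.5 - E[R]) / SD[R] = (5 + 0.5 - 6.0000) / 1.4907 = -0.3354.
Step 5: Two-sided p-value via normal approximation = 2*(1 - Phi(|z|)) = 0.737316.
Step 6: alpha = 0.1. fail to reject H0.

R = 5, z = -0.3354, p = 0.737316, fail to reject H0.
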